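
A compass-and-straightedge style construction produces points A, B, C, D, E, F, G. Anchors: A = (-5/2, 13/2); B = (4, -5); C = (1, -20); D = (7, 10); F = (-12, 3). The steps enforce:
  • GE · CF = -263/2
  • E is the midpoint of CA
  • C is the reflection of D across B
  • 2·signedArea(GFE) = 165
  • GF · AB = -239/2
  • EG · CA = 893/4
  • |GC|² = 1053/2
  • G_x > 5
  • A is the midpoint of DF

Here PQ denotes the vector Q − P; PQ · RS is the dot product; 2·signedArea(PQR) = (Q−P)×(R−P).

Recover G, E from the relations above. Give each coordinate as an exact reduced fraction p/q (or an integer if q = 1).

1. G_x = 11/2  [line -13/2·x + 23/2·y + 7 = 0 ∩ |GC|² = 1053/2]
2. G_y = 5/2  [line -13/2·x + 23/2·y + 7 = 0 ∩ |GC|² = 1053/2]
   → G = (11/2, 5/2)
3. E_x = -3/4  [E is the midpoint of CA]
4. E_y = -27/4  [E is the midpoint of CA]
   → E = (-3/4, -27/4)

E = (-3/4, -27/4)
G = (11/2, 5/2)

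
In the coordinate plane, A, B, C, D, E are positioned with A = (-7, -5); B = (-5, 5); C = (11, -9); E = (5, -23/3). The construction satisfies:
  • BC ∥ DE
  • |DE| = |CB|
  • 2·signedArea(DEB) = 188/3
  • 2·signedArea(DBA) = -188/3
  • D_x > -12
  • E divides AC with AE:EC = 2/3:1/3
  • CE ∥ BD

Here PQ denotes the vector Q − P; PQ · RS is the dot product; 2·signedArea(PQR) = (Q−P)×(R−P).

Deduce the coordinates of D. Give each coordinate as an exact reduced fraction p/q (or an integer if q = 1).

D = (-11, 19/3)

1. D_x = -11  [BC ∥ DE ∩ CE ∥ BD]
2. D_y = 19/3  [BC ∥ DE ∩ CE ∥ BD]
   → D = (-11, 19/3)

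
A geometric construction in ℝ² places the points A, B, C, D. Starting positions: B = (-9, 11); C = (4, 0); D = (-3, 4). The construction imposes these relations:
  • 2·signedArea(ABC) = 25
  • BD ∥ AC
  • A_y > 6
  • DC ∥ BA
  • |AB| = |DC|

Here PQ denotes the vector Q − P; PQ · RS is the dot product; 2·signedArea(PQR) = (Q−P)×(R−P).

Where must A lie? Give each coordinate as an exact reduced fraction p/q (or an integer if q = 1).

1. A_x = -2  [BD ∥ AC ∩ DC ∥ BA]
2. A_y = 7  [BD ∥ AC ∩ DC ∥ BA]
   → A = (-2, 7)

A = (-2, 7)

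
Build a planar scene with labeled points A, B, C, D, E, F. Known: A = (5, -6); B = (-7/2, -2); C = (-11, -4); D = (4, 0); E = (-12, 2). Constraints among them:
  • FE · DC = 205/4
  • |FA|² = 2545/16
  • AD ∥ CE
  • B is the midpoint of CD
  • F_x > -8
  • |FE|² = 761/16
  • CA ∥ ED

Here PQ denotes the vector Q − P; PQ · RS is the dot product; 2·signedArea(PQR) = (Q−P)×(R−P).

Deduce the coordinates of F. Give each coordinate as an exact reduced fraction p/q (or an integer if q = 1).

F = (-29/4, -3)

1. F_x = -29/4  [line 15·x + 4·y + 483/4 = 0 ∩ |FE|² = 761/16]
2. F_y = -3  [line 15·x + 4·y + 483/4 = 0 ∩ |FE|² = 761/16]
   → F = (-29/4, -3)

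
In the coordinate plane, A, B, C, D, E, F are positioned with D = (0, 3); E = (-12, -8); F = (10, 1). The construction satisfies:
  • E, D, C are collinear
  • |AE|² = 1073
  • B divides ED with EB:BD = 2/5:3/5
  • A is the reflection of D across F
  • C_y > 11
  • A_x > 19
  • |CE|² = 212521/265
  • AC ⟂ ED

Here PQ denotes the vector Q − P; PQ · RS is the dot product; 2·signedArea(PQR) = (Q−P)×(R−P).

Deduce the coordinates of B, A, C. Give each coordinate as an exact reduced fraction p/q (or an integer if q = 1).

1. B_x = -36/5  [B divides ED with EB:BD = 2/5:3/5]
2. B_y = -18/5  [B divides ED with EB:BD = 2/5:3/5]
   → B = (-36/5, -18/5)
3. A_x = 20  [A is the reflection of D across F]
4. A_y = -1  [A is the reflection of D across F]
   → A = (20, -1)
5. C_x = 2352/265  [E, D, C are collinear ∩ AC ⟂ ED]
6. C_y = 2951/265  [E, D, C are collinear ∩ AC ⟂ ED]
   → C = (2352/265, 2951/265)

A = (20, -1)
B = (-36/5, -18/5)
C = (2352/265, 2951/265)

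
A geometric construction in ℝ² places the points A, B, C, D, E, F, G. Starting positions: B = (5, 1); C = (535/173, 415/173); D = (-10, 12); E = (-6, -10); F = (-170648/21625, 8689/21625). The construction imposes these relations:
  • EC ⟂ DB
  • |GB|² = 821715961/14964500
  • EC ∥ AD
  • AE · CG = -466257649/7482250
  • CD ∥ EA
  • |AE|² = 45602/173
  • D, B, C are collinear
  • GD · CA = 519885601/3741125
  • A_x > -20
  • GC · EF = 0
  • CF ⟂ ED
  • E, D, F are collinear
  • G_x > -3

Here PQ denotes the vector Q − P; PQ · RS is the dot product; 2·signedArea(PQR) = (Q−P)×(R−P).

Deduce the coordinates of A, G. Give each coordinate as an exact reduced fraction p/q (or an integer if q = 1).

A = (-3303/173, -69/173)
G = (-103773/43250, 30282/21625)

1. A_x = -3303/173  [EC ∥ AD ∩ CD ∥ EA]
2. A_y = -69/173  [EC ∥ AD ∩ CD ∥ EA]
   → A = (-3303/173, -69/173)
3. G_x = -103773/43250  [GC · EF = 0 ∩ GD · CA = 519885601/3741125]
4. G_y = 30282/21625  [GC · EF = 0 ∩ GD · CA = 519885601/3741125]
   → G = (-103773/43250, 30282/21625)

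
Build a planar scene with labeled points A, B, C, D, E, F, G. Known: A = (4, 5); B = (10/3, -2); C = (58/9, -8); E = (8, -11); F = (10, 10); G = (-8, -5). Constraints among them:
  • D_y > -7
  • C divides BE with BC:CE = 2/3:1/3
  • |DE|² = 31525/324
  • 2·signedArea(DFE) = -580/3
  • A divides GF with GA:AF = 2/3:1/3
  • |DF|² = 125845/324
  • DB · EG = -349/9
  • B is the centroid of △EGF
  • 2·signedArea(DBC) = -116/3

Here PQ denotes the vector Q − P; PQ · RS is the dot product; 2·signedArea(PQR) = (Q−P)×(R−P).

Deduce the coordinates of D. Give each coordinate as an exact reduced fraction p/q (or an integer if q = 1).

1. D_x = -7/9  [2·signedArea(DFE) = -580/3 ∩ 2·signedArea(DBC) = -116/3]
2. D_y = -13/2  [2·signedArea(DFE) = -580/3 ∩ 2·signedArea(DBC) = -116/3]
   → D = (-7/9, -13/2)

D = (-7/9, -13/2)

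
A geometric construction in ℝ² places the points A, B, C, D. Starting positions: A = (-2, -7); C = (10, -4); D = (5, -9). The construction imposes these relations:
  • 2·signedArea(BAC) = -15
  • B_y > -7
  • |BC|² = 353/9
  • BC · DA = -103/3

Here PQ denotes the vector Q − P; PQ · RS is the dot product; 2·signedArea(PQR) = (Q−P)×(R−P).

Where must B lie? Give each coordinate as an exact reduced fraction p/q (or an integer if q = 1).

B = (13/3, -20/3)

1. B_x = 13/3  [2·signedArea(BAC) = -15 ∩ BC · DA = -103/3]
2. B_y = -20/3  [2·signedArea(BAC) = -15 ∩ BC · DA = -103/3]
   → B = (13/3, -20/3)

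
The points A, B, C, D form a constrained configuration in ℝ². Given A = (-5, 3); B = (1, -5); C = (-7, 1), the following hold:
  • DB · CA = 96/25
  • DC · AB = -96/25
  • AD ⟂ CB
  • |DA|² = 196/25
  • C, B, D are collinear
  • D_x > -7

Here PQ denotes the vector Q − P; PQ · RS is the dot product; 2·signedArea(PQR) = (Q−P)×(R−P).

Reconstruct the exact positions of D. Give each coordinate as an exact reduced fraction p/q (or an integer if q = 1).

D = (-167/25, 19/25)

1. D_x = -167/25  [C, B, D are collinear ∩ AD ⟂ CB]
2. D_y = 19/25  [C, B, D are collinear ∩ AD ⟂ CB]
   → D = (-167/25, 19/25)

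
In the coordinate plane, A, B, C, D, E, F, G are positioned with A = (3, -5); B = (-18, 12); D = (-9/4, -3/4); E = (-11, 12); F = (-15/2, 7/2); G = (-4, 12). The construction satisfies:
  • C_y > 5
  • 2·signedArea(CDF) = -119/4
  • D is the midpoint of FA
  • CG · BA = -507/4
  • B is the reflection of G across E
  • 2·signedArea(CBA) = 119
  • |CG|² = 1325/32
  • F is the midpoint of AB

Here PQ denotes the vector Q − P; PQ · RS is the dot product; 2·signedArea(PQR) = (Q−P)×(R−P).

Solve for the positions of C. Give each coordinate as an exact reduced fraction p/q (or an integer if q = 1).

1. C_x = -25/8  [2·signedArea(CBA) = 119 ∩ CG · BA = -507/4]
2. C_y = 45/8  [2·signedArea(CBA) = 119 ∩ CG · BA = -507/4]
   → C = (-25/8, 45/8)

C = (-25/8, 45/8)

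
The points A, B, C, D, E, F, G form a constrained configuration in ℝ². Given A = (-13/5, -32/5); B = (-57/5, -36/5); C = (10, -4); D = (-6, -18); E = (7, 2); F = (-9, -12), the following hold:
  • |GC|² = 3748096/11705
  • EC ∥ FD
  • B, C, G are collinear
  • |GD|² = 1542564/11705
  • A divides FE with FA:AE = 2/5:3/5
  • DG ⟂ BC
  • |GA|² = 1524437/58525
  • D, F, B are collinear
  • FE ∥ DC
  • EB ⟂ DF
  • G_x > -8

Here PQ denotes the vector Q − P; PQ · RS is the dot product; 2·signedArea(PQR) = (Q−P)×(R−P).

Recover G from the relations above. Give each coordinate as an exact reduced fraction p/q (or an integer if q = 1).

1. G_x = -90102/11705  [B, C, G are collinear ∩ DG ⟂ BC]
2. G_y = -77796/11705  [B, C, G are collinear ∩ DG ⟂ BC]
   → G = (-90102/11705, -77796/11705)

G = (-90102/11705, -77796/11705)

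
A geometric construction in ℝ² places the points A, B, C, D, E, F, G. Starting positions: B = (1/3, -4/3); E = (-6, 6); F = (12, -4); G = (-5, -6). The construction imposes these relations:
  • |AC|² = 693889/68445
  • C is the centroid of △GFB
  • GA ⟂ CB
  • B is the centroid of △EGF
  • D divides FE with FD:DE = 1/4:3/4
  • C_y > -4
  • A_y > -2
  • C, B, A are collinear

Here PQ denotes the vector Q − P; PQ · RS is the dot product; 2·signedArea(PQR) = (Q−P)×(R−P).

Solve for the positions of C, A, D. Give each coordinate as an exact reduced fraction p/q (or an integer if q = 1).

A = (307/845, -1156/845)
C = (22/9, -34/9)
D = (15/2, -3/2)

1. C_x = 22/9  [C is the centroid of △GFB]
2. C_y = -34/9  [C is the centroid of △GFB]
   → C = (22/9, -34/9)
3. A_x = 307/845  [C, B, A are collinear ∩ GA ⟂ CB]
4. A_y = -1156/845  [C, B, A are collinear ∩ GA ⟂ CB]
   → A = (307/845, -1156/845)
5. D_x = 15/2  [D divides FE with FD:DE = 1/4:3/4]
6. D_y = -3/2  [D divides FE with FD:DE = 1/4:3/4]
   → D = (15/2, -3/2)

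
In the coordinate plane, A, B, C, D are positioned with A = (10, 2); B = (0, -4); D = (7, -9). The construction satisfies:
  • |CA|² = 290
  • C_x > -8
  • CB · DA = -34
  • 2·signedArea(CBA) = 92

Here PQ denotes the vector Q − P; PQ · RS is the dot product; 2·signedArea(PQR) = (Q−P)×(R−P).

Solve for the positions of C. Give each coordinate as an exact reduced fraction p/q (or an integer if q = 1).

1. C_x = -7  [2·signedArea(CBA) = 92 ∩ CB · DA = -34]
2. C_y = 1  [2·signedArea(CBA) = 92 ∩ CB · DA = -34]
   → C = (-7, 1)

C = (-7, 1)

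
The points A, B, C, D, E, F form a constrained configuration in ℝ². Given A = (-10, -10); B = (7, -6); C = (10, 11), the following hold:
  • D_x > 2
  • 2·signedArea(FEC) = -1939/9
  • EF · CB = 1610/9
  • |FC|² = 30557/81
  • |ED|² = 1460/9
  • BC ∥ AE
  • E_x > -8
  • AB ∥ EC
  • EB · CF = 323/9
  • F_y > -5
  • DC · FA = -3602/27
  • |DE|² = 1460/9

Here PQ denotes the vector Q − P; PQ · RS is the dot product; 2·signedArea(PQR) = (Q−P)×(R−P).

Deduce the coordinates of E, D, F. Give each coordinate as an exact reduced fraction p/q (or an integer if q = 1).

D = (7/3, -5/3)
E = (-7, 7)
F = (-16/9, -40/9)

1. E_x = -7  [AB ∥ EC ∩ BC ∥ AE]
2. E_y = 7  [AB ∥ EC ∩ BC ∥ AE]
   → E = (-7, 7)
3. F_x = -16/9  [2·signedArea(FEC) = -1939/9 ∩ EB · CF = 323/9]
4. F_y = -40/9  [2·signedArea(FEC) = -1939/9 ∩ EB · CF = 323/9]
   → F = (-16/9, -40/9)
5. D_x = 7/3  [line 74/9·x + 50/9·y + -268/27 = 0 ∩ |DE|² = 1460/9]
6. D_y = -5/3  [line 74/9·x + 50/9·y + -268/27 = 0 ∩ |DE|² = 1460/9]
   → D = (7/3, -5/3)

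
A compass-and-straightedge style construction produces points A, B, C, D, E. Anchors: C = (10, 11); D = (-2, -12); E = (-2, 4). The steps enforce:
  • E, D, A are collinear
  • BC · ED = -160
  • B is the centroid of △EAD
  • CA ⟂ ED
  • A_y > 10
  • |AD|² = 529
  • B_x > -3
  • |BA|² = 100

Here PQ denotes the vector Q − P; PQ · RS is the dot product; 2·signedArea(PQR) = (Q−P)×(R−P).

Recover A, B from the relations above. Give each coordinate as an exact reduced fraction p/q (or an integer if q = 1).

A = (-2, 11)
B = (-2, 1)

1. A_x = -2  [E, D, A are collinear ∩ CA ⟂ ED]
2. A_y = 11  [E, D, A are collinear ∩ CA ⟂ ED]
   → A = (-2, 11)
3. B_x = -2  [B is the centroid of △EAD]
4. B_y = 1  [B is the centroid of △EAD]
   → B = (-2, 1)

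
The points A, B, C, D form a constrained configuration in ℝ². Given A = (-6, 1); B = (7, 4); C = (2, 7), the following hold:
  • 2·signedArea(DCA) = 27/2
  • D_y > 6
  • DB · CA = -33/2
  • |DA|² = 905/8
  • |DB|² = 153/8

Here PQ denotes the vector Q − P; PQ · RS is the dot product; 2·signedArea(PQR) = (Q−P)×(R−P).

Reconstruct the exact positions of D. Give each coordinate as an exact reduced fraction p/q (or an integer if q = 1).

1. D_x = 13/4  [2·signedArea(DCA) = 27/2 ∩ DB · CA = -33/2]
2. D_y = 25/4  [2·signedArea(DCA) = 27/2 ∩ DB · CA = -33/2]
   → D = (13/4, 25/4)

D = (13/4, 25/4)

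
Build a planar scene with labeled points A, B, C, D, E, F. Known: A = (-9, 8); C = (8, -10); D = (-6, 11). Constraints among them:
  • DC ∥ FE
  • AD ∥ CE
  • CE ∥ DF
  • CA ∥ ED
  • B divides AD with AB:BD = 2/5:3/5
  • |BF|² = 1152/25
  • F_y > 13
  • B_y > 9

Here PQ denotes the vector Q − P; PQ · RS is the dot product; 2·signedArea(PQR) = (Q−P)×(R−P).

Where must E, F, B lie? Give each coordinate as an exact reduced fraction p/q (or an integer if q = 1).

B = (-39/5, 46/5)
E = (11, -7)
F = (-3, 14)

1. E_x = 11  [CA ∥ ED ∩ AD ∥ CE]
2. E_y = -7  [CA ∥ ED ∩ AD ∥ CE]
   → E = (11, -7)
3. F_x = -3  [DC ∥ FE ∩ CE ∥ DF]
4. F_y = 14  [DC ∥ FE ∩ CE ∥ DF]
   → F = (-3, 14)
5. B_x = -39/5  [B divides AD with AB:BD = 2/5:3/5]
6. B_y = 46/5  [B divides AD with AB:BD = 2/5:3/5]
   → B = (-39/5, 46/5)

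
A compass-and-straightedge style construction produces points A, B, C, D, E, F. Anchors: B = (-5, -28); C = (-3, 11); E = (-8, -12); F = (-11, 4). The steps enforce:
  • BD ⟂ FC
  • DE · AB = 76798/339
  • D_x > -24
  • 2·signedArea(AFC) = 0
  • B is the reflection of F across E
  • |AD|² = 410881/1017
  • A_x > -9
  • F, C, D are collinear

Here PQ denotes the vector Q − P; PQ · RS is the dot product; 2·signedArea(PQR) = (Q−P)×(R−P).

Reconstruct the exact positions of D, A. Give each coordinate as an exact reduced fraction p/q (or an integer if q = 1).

A = (-25/3, 19/3)
D = (-2651/113, -780/113)

1. D_x = -2651/113  [F, C, D are collinear ∩ BD ⟂ FC]
2. D_y = -780/113  [F, C, D are collinear ∩ BD ⟂ FC]
   → D = (-2651/113, -780/113)
3. A_x = -25/3  [2·signedArea(AFC) = 0 ∩ DE · AB = 76798/339]
4. A_y = 19/3  [2·signedArea(AFC) = 0 ∩ DE · AB = 76798/339]
   → A = (-25/3, 19/3)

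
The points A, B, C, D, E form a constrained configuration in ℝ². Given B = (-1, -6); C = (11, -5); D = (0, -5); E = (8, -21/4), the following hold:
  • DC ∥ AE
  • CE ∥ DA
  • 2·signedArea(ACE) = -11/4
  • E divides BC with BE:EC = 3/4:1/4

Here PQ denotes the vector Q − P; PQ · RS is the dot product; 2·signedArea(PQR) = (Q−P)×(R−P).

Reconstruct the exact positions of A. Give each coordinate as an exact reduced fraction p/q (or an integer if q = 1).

A = (-3, -21/4)

1. A_x = -3  [DC ∥ AE ∩ CE ∥ DA]
2. A_y = -21/4  [DC ∥ AE ∩ CE ∥ DA]
   → A = (-3, -21/4)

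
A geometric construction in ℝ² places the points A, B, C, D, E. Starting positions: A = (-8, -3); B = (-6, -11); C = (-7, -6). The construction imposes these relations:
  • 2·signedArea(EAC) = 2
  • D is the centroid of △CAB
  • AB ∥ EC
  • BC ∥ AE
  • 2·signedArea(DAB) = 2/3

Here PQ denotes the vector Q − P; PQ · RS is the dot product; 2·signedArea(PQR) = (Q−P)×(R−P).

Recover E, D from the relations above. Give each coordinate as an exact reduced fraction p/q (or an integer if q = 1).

D = (-7, -20/3)
E = (-9, 2)

1. E_x = -9  [AB ∥ EC ∩ BC ∥ AE]
2. E_y = 2  [AB ∥ EC ∩ BC ∥ AE]
   → E = (-9, 2)
3. D_x = -7  [D is the centroid of △CAB]
4. D_y = -20/3  [D is the centroid of △CAB]
   → D = (-7, -20/3)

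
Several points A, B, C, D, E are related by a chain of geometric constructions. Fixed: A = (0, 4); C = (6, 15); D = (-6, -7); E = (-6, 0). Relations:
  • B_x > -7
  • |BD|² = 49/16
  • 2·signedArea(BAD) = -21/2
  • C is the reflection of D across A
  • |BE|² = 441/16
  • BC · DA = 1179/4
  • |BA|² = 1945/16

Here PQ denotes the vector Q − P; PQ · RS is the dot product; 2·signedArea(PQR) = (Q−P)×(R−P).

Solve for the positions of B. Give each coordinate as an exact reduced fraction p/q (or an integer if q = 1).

1. B_x = -6  [BC · DA = 1179/4 ∩ 2·signedArea(BAD) = -21/2]
2. B_y = -21/4  [BC · DA = 1179/4 ∩ 2·signedArea(BAD) = -21/2]
   → B = (-6, -21/4)

B = (-6, -21/4)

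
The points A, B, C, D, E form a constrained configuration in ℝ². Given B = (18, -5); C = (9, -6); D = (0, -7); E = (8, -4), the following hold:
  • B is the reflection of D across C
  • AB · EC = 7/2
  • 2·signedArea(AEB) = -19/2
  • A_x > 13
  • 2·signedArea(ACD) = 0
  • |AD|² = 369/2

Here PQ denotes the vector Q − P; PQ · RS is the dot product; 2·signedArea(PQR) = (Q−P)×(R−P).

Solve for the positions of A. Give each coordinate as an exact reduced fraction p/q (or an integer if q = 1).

1. A_x = 27/2  [2·signedArea(ACD) = 0 ∩ AB · EC = 7/2]
2. A_y = -11/2  [2·signedArea(ACD) = 0 ∩ AB · EC = 7/2]
   → A = (27/2, -11/2)

A = (27/2, -11/2)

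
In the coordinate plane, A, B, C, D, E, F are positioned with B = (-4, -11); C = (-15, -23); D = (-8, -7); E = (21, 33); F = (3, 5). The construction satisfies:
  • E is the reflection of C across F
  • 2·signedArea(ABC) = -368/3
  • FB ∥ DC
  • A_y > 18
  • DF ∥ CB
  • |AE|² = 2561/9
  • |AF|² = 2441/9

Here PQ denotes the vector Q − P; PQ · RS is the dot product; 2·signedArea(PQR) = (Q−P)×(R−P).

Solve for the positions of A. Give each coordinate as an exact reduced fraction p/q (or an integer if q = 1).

A = (38/3, 55/3)

1. A_x = 38/3  [line 12·x + -11·y + 149/3 = 0 ∩ |AF|² = 2441/9]
2. A_y = 55/3  [line 12·x + -11·y + 149/3 = 0 ∩ |AF|² = 2441/9]
   → A = (38/3, 55/3)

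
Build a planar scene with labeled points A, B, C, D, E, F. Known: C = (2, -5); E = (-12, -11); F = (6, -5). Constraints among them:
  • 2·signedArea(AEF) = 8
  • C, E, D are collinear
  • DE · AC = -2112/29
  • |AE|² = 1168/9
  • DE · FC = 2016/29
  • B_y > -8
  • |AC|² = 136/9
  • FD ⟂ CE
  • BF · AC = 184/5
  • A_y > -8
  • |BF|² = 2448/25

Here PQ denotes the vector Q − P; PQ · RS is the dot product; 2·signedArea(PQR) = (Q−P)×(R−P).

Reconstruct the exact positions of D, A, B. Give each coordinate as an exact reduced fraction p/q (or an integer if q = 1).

1. D_x = 156/29  [C, E, D are collinear ∩ FD ⟂ CE]
2. D_y = -103/29  [C, E, D are collinear ∩ FD ⟂ CE]
   → D = (156/29, -103/29)
3. A_x = -4/3  [2·signedArea(AEF) = 8 ∩ DE · AC = -2112/29]
4. A_y = -7  [2·signedArea(AEF) = 8 ∩ DE · AC = -2112/29]
   → A = (-4/3, -7)
5. B_x = -18/5  [line -10/3·x + -2·y + -134/5 = 0 ∩ |BF|² = 2448/25]
6. B_y = -37/5  [line -10/3·x + -2·y + -134/5 = 0 ∩ |BF|² = 2448/25]
   → B = (-18/5, -37/5)

A = (-4/3, -7)
B = (-18/5, -37/5)
D = (156/29, -103/29)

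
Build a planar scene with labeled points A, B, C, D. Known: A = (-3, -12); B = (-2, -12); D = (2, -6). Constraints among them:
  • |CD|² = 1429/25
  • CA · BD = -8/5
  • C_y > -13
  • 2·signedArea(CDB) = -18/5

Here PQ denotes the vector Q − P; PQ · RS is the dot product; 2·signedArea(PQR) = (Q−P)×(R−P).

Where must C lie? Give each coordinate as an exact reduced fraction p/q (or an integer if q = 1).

1. C_x = -13/5  [2·signedArea(CDB) = -18/5 ∩ CA · BD = -8/5]
2. C_y = -12  [2·signedArea(CDB) = -18/5 ∩ CA · BD = -8/5]
   → C = (-13/5, -12)

C = (-13/5, -12)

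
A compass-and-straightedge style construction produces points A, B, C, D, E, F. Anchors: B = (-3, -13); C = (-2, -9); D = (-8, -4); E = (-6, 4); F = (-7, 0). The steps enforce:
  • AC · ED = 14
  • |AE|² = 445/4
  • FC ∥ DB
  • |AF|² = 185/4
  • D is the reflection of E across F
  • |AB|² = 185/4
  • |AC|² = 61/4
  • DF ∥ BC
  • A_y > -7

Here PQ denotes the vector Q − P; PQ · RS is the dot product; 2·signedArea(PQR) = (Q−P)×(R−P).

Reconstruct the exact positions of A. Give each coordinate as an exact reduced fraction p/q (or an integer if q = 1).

A = (-5, -13/2)

1. A_x = -5  [line 2·x + 8·y + 62 = 0 ∩ |AC|² = 61/4]
2. A_y = -13/2  [line 2·x + 8·y + 62 = 0 ∩ |AC|² = 61/4]
   → A = (-5, -13/2)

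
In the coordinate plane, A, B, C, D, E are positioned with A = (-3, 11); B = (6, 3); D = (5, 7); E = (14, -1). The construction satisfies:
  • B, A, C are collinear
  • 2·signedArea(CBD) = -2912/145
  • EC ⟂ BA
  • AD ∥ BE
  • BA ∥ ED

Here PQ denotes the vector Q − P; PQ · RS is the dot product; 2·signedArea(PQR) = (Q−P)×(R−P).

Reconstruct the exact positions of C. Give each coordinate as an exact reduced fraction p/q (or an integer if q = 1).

C = (1806/145, -397/145)

1. C_x = 1806/145  [B, A, C are collinear ∩ EC ⟂ BA]
2. C_y = -397/145  [B, A, C are collinear ∩ EC ⟂ BA]
   → C = (1806/145, -397/145)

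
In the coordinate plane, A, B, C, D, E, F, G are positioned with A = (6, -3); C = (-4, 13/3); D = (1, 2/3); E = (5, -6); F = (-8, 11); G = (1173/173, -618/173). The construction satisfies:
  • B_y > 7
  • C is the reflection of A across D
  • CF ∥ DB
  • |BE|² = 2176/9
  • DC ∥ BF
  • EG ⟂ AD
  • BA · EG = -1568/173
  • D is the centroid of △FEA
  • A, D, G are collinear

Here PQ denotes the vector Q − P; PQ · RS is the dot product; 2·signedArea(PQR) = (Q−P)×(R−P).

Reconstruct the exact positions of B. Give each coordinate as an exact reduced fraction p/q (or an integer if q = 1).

1. B_x = -3  [DC ∥ BF ∩ CF ∥ DB]
2. B_y = 22/3  [DC ∥ BF ∩ CF ∥ DB]
   → B = (-3, 22/3)

B = (-3, 22/3)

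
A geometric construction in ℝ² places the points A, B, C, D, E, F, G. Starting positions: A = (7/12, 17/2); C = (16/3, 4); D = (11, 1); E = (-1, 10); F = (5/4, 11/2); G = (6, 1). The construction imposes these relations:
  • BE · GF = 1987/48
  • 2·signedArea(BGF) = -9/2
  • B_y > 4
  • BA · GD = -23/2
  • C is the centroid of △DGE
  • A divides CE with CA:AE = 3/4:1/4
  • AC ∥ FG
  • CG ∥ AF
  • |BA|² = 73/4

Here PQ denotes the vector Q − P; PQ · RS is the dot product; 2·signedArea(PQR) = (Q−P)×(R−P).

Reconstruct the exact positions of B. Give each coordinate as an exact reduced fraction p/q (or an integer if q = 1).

B = (173/60, 49/10)

1. B_x = 173/60  [BE · GF = 1987/48 ∩ BA · GD = -23/2]
2. B_y = 49/10  [BE · GF = 1987/48 ∩ BA · GD = -23/2]
   → B = (173/60, 49/10)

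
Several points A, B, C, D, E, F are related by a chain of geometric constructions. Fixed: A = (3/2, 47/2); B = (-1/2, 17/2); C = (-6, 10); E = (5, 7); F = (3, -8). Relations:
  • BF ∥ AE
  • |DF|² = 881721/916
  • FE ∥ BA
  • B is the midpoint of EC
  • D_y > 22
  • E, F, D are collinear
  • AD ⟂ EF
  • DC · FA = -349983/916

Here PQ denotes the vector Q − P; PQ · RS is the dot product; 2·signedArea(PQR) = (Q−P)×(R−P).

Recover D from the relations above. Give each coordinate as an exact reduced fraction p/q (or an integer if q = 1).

1. D_x = 1626/229  [E, F, D are collinear ∩ AD ⟂ EF]
2. D_y = 10421/458  [E, F, D are collinear ∩ AD ⟂ EF]
   → D = (1626/229, 10421/458)

D = (1626/229, 10421/458)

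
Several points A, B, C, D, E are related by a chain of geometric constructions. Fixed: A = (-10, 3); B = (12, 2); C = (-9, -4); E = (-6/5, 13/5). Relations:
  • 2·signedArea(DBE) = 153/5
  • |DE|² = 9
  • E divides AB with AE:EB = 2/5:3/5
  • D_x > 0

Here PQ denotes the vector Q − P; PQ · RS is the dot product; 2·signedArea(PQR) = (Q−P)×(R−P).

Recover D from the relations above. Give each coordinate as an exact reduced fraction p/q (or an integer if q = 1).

1. D_x = 3/5  [line -3/5·x + -66/5·y + 3 = 0 ∩ |DE|² = 9]
2. D_y = 1/5  [line -3/5·x + -66/5·y + 3 = 0 ∩ |DE|² = 9]
   → D = (3/5, 1/5)

D = (3/5, 1/5)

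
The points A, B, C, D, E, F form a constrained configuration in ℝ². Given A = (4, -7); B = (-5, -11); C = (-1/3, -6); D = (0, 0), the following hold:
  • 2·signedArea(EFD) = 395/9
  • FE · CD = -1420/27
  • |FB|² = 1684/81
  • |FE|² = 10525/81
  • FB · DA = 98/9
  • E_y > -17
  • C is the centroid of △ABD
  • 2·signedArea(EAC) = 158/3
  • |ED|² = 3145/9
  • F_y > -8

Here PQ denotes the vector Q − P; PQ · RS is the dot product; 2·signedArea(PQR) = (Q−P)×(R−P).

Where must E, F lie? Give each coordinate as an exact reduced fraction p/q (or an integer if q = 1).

E = (-29/3, -16)
F = (-17/9, -23/3)

1. E_x = -29/3  [line -1·x + -13/3·y + -79 = 0 ∩ |ED|² = 3145/9]
2. E_y = -16  [line -1·x + -13/3·y + -79 = 0 ∩ |ED|² = 3145/9]
   → E = (-29/3, -16)
3. F_x = -17/9  [2·signedArea(EFD) = 395/9 ∩ FE · CD = -1420/27]
4. F_y = -23/3  [2·signedArea(EFD) = 395/9 ∩ FE · CD = -1420/27]
   → F = (-17/9, -23/3)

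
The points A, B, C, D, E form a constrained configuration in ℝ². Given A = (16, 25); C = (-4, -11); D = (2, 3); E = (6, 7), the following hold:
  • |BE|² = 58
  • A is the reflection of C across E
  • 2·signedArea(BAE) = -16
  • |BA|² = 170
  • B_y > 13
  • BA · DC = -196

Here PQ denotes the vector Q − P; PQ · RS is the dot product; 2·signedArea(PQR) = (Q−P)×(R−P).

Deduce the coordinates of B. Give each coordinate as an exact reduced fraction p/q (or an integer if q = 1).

1. B_x = 9  [2·signedArea(BAE) = -16 ∩ BA · DC = -196]
2. B_y = 14  [2·signedArea(BAE) = -16 ∩ BA · DC = -196]
   → B = (9, 14)

B = (9, 14)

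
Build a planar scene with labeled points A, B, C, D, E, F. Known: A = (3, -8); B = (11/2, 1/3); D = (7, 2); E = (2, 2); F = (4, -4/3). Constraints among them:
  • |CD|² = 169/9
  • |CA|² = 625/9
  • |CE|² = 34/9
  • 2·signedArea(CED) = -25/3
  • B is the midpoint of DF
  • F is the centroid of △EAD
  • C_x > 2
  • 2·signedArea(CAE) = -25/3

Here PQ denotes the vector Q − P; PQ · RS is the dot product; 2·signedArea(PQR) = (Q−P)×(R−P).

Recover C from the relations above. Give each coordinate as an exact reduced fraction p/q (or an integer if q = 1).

1. C_x = 3  [2·signedArea(CAE) = -25/3 ∩ 2·signedArea(CED) = -25/3]
2. C_y = 1/3  [2·signedArea(CAE) = -25/3 ∩ 2·signedArea(CED) = -25/3]
   → C = (3, 1/3)

C = (3, 1/3)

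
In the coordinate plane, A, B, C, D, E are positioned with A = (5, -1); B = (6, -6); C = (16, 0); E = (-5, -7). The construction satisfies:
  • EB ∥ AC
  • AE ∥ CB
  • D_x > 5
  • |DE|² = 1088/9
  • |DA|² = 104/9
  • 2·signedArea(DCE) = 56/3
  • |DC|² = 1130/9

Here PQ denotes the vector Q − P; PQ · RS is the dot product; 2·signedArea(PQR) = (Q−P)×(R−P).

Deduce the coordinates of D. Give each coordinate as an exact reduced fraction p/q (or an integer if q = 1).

D = (17/3, -13/3)

1. D_x = 17/3  [line 7·x + -21·y + -392/3 = 0 ∩ |DE|² = 1088/9]
2. D_y = -13/3  [line 7·x + -21·y + -392/3 = 0 ∩ |DE|² = 1088/9]
   → D = (17/3, -13/3)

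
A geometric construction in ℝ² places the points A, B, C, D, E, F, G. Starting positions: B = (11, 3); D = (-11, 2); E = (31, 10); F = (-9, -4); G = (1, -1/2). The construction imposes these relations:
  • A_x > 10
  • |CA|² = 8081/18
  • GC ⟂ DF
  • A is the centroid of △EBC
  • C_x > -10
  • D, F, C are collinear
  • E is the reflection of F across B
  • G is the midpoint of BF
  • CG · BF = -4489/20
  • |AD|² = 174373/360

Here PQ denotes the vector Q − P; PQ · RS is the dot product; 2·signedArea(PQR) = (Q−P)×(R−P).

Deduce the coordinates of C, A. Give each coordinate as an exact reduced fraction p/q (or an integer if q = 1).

1. C_x = -181/20  [D, F, C are collinear ∩ GC ⟂ DF]
2. C_y = -77/20  [D, F, C are collinear ∩ GC ⟂ DF]
   → C = (-181/20, -77/20)
3. A_x = 659/60  [A is the centroid of △EBC]
4. A_y = 61/20  [A is the centroid of △EBC]
   → A = (659/60, 61/20)

A = (659/60, 61/20)
C = (-181/20, -77/20)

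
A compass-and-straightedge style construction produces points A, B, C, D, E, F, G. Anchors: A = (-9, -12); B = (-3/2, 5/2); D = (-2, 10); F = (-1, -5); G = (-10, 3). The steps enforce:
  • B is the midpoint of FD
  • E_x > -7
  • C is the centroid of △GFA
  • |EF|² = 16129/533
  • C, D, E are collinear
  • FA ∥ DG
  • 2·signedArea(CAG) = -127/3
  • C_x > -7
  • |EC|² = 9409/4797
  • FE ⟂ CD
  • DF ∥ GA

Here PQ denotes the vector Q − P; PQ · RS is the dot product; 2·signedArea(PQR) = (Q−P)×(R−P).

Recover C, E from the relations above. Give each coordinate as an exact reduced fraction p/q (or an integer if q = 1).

C = (-20/3, -14/3)
E = (-3327/533, -1776/533)

1. C_x = -20/3  [C is the centroid of △GFA]
2. C_y = -14/3  [C is the centroid of △GFA]
   → C = (-20/3, -14/3)
3. E_x = -3327/533  [C, D, E are collinear ∩ FE ⟂ CD]
4. E_y = -1776/533  [C, D, E are collinear ∩ FE ⟂ CD]
   → E = (-3327/533, -1776/533)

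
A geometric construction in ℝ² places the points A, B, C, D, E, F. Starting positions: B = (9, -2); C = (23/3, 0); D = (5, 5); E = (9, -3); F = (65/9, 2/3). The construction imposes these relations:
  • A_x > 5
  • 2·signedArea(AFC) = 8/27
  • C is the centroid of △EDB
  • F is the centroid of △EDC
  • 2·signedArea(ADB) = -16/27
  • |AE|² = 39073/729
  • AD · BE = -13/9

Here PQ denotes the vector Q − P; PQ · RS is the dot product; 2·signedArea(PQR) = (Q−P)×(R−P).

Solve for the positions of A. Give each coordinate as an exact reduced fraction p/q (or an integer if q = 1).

A = (155/27, 32/9)

1. A_x = 155/27  [2·signedArea(ADB) = -16/27 ∩ AD · BE = -13/9]
2. A_y = 32/9  [2·signedArea(ADB) = -16/27 ∩ AD · BE = -13/9]
   → A = (155/27, 32/9)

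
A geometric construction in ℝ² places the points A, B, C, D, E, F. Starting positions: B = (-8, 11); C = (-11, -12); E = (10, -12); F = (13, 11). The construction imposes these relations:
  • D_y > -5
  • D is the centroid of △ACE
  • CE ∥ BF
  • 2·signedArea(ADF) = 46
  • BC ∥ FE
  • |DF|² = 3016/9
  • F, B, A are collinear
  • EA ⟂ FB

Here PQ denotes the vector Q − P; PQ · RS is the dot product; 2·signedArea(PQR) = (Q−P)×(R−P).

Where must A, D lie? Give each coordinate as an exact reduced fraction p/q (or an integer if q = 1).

1. A_x = 10  [F, B, A are collinear ∩ EA ⟂ FB]
2. A_y = 11  [F, B, A are collinear ∩ EA ⟂ FB]
   → A = (10, 11)
3. D_x = 3  [D is the centroid of △ACE]
4. D_y = -13/3  [D is the centroid of △ACE]
   → D = (3, -13/3)

A = (10, 11)
D = (3, -13/3)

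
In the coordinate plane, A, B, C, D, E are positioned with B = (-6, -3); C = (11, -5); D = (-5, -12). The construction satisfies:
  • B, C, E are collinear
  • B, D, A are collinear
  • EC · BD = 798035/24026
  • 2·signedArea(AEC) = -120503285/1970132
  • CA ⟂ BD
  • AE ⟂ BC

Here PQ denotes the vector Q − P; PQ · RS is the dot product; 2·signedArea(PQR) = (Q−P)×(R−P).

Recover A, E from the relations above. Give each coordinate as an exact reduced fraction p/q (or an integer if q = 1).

1. A_x = -457/82  [B, D, A are collinear ∩ CA ⟂ BD]
2. A_y = -561/82  [B, D, A are collinear ∩ CA ⟂ BD]
   → A = (-457/82, -561/82)
3. E_x = -123331/24026  [B, C, E are collinear ∩ AE ⟂ BC]
4. E_y = -37264/12013  [B, C, E are collinear ∩ AE ⟂ BC]
   → E = (-123331/24026, -37264/12013)

A = (-457/82, -561/82)
E = (-123331/24026, -37264/12013)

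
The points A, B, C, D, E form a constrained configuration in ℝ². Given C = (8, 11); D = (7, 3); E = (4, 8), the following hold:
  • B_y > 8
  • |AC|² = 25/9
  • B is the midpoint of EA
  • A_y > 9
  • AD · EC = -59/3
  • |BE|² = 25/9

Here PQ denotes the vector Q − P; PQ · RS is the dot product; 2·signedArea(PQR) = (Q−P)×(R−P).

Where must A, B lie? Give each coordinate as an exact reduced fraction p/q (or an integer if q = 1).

A = (20/3, 10)
B = (16/3, 9)

1. A_x = 20/3  [line -4·x + -3·y + 170/3 = 0 ∩ |AC|² = 25/9]
2. A_y = 10  [line -4·x + -3·y + 170/3 = 0 ∩ |AC|² = 25/9]
   → A = (20/3, 10)
3. B_x = 16/3  [B is the midpoint of EA]
4. B_y = 9  [B is the midpoint of EA]
   → B = (16/3, 9)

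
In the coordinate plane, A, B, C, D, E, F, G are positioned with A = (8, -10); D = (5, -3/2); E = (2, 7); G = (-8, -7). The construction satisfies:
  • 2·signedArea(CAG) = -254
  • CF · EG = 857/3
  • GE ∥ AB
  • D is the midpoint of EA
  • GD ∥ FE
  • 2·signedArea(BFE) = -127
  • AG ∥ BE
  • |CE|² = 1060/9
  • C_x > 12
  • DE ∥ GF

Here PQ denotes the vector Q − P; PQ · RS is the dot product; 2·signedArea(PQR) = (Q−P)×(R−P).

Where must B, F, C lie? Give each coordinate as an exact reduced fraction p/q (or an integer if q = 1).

1. B_x = 18  [AG ∥ BE ∩ GE ∥ AB]
2. B_y = 4  [AG ∥ BE ∩ GE ∥ AB]
   → B = (18, 4)
3. F_x = -11  [GD ∥ FE ∩ DE ∥ GF]
4. F_y = 3/2  [GD ∥ FE ∩ DE ∥ GF]
   → F = (-11, 3/2)
5. C_x = 38/3  [CF · EG = 857/3 ∩ 2·signedArea(CAG) = -254]
6. C_y = 5  [CF · EG = 857/3 ∩ 2·signedArea(CAG) = -254]
   → C = (38/3, 5)

B = (18, 4)
C = (38/3, 5)
F = (-11, 3/2)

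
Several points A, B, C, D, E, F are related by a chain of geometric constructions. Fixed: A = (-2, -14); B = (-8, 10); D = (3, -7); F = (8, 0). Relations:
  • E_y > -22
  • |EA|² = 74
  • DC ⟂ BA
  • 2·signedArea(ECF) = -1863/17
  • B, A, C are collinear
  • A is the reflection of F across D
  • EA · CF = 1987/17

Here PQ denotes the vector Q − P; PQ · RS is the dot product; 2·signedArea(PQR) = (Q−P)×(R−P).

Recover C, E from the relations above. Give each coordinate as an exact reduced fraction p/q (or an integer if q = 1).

C = (-57/17, -146/17)
E = (-7, -21)

1. C_x = -57/17  [B, A, C are collinear ∩ DC ⟂ BA]
2. C_y = -146/17  [B, A, C are collinear ∩ DC ⟂ BA]
   → C = (-57/17, -146/17)
3. E_x = -7  [2·signedArea(ECF) = -1863/17 ∩ EA · CF = 1987/17]
4. E_y = -21  [2·signedArea(ECF) = -1863/17 ∩ EA · CF = 1987/17]
   → E = (-7, -21)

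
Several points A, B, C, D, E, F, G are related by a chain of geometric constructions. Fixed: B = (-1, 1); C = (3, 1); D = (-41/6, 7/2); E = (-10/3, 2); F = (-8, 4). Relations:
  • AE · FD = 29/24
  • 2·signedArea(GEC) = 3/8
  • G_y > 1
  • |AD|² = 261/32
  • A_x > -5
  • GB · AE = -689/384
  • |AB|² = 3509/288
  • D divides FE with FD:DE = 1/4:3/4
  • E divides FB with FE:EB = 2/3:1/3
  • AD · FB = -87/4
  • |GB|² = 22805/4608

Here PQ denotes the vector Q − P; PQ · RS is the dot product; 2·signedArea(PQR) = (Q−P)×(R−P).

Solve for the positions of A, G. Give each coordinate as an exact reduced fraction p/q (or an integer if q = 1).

1. A_x = -101/24  [line -7/6·x + 1/2·y + -439/72 = 0 ∩ |AB|² = 3509/288]
2. A_y = 19/8  [line -7/6·x + 1/2·y + -439/72 = 0 ∩ |AB|² = 3509/288]
   → A = (-101/24, 19/8)
3. G_x = 115/96  [GB · AE = -689/384 ∩ 2·signedArea(GEC) = 3/8]
4. G_y = 43/32  [GB · AE = -689/384 ∩ 2·signedArea(GEC) = 3/8]
   → G = (115/96, 43/32)

A = (-101/24, 19/8)
G = (115/96, 43/32)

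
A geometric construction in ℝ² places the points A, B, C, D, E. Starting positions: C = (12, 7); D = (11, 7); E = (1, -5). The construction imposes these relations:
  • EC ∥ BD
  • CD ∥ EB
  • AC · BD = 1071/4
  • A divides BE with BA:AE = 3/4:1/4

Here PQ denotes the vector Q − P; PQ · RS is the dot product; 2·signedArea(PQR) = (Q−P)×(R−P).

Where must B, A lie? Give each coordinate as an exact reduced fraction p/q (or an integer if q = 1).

A = (3/4, -5)
B = (0, -5)

1. B_x = 0  [EC ∥ BD ∩ CD ∥ EB]
2. B_y = -5  [EC ∥ BD ∩ CD ∥ EB]
   → B = (0, -5)
3. A_x = 3/4  [A divides BE with BA:AE = 3/4:1/4]
4. A_y = -5  [A divides BE with BA:AE = 3/4:1/4]
   → A = (3/4, -5)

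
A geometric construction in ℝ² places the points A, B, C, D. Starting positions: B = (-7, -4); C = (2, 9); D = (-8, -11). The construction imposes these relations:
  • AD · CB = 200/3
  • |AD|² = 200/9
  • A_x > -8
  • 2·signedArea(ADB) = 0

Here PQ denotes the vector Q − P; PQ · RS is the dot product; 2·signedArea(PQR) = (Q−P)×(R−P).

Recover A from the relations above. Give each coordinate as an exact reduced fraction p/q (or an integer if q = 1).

A = (-22/3, -19/3)

1. A_x = -22/3  [2·signedArea(ADB) = 0 ∩ AD · CB = 200/3]
2. A_y = -19/3  [2·signedArea(ADB) = 0 ∩ AD · CB = 200/3]
   → A = (-22/3, -19/3)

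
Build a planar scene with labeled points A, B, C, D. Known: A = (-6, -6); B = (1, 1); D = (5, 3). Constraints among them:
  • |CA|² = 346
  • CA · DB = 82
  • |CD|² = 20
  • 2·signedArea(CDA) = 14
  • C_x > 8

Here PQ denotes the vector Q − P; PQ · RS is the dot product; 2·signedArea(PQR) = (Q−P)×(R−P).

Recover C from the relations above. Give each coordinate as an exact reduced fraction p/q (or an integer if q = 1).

C = (9, 5)

1. C_x = 9  [2·signedArea(CDA) = 14 ∩ CA · DB = 82]
2. C_y = 5  [2·signedArea(CDA) = 14 ∩ CA · DB = 82]
   → C = (9, 5)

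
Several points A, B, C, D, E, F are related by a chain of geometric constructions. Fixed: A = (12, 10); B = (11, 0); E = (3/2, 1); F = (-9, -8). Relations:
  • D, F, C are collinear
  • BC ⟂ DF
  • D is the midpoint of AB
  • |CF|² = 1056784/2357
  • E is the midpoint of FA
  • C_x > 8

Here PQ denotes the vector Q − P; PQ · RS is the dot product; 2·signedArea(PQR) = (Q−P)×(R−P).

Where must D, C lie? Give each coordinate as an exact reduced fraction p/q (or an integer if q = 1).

C = (20935/2357, 7872/2357)
D = (23/2, 5)

1. D_x = 23/2  [D is the midpoint of AB]
2. D_y = 5  [D is the midpoint of AB]
   → D = (23/2, 5)
3. C_x = 20935/2357  [D, F, C are collinear ∩ BC ⟂ DF]
4. C_y = 7872/2357  [D, F, C are collinear ∩ BC ⟂ DF]
   → C = (20935/2357, 7872/2357)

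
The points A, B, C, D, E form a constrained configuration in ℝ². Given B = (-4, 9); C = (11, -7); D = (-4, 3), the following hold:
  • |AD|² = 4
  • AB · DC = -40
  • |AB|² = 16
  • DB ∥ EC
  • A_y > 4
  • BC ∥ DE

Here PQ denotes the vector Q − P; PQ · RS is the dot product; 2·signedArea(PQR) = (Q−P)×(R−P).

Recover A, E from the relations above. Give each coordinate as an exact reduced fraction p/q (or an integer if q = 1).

A = (-4, 5)
E = (11, -13)

1. A_x = -4  [line -15·x + 10·y + -110 = 0 ∩ |AD|² = 4]
2. A_y = 5  [line -15·x + 10·y + -110 = 0 ∩ |AD|² = 4]
   → A = (-4, 5)
3. E_x = 11  [DB ∥ EC ∩ BC ∥ DE]
4. E_y = -13  [DB ∥ EC ∩ BC ∥ DE]
   → E = (11, -13)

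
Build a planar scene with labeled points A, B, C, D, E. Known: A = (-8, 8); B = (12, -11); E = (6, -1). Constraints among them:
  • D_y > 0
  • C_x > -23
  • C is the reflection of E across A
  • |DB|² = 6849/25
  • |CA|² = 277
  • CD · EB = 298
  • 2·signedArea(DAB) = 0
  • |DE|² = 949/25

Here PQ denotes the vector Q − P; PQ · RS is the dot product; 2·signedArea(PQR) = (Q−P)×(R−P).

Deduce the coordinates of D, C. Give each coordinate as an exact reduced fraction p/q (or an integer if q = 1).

C = (-22, 17)
D = (0, 2/5)

1. D_x = 0  [line 19·x + 20·y + -8 = 0 ∩ |DB|² = 6849/25]
2. D_y = 2/5  [line 19·x + 20·y + -8 = 0 ∩ |DB|² = 6849/25]
   → D = (0, 2/5)
3. C_x = -22  [C is the reflection of E across A]
4. C_y = 17  [C is the reflection of E across A]
   → C = (-22, 17)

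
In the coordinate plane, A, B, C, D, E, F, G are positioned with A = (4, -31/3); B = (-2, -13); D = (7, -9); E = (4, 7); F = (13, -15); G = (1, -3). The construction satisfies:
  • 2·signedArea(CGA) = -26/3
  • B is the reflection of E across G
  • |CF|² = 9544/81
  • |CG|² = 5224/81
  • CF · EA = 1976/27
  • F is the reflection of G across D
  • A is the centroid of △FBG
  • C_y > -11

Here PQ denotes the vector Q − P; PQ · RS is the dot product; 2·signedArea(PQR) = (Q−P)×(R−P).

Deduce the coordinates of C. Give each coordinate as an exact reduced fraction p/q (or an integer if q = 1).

1. C_x = 3  [2·signedArea(CGA) = -26/3 ∩ CF · EA = 1976/27]
2. C_y = -97/9  [2·signedArea(CGA) = -26/3 ∩ CF · EA = 1976/27]
   → C = (3, -97/9)

C = (3, -97/9)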